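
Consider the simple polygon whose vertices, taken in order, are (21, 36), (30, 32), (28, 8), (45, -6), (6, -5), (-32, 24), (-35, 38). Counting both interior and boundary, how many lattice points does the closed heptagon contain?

2121

By the shoelace formula, twice the signed area is |(21·32 − 30·36) + (30·8 − 28·32) + (28·(-6) − 45·8) + (45·(-5) − 6·(-6)) + (6·24 − (-32)·(-5)) + ((-32)·38 − (-35)·24) + ((-35)·36 − 21·38)| = 4231, so the area is 4231/2.
Along each edge there are gcd(|Δx|,|Δy|)+1 lattice points, so counting each shared vertex once the boundary has gcd(9,4) + gcd(2,24) + gcd(17,14) + gcd(39,1) + gcd(38,29) + gcd(3,14) + gcd(56,2) = 1+2+1+1+1+1+2 = 9.
Pick's theorem gives I = A − B/2 + 1 = 4231/2 − 9/2 + 1 = 2112, so the closed region contains I + B = 2112 + 9 = 2121 lattice points.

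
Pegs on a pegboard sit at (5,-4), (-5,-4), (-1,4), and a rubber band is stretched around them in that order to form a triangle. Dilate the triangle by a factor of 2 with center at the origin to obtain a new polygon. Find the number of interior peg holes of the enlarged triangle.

145

The shoelace formula gives twice the area as |[5·(-4) − (-5)·(-4)] + [(-5)·4 − (-1)·(-4)] + [(-1)·(-4) − 5·4]| = 80, so the area is 40.
Along each edge there are gcd(|Δx|,|Δy|)+1 lattice points, so counting each shared vertex once the boundary has gcd(10,0) + gcd(4,8) + gcd(6,8) = 10+4+2 = 16.
Scaling by 2 multiplies the area by 2² = 4 (so the new area is 160) and multiplies the boundary lattice-point count by 2, giving 32.
By Pick's theorem, the interior count of the dilated polygon is 160 − 32/2 + 1 = 145.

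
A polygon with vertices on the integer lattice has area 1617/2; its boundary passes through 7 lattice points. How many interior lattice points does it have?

Pick's theorem A = I + B/2 − 1 rearranges to I = A − B/2 + 1 = 1617/2 − 7/2 + 1 = 806.

806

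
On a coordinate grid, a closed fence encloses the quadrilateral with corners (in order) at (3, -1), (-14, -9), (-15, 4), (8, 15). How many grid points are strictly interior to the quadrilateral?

270

By the shoelace formula, twice the signed area is |[3·(-9) − (-14)·(-1)] + [(-14)·4 − (-15)·(-9)] + [(-15)·15 − 8·4] + [8·(-1) − 3·15]| = 542, so the area is 271.
Summing gcd(|Δx|,|Δy|) over the edges gives the boundary count: gcd(17,8) + gcd(1,13) + gcd(23,11) + gcd(5,16) = 1+1+1+1 = 4.
By Pick's theorem A = I + B/2 − 1, so I = 271 − 4/2 + 1 = 270.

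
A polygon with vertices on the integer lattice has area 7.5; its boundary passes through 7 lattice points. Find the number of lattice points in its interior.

From Pick's theorem, I = A − B/2 + 1 = 7.5 − 7/2 + 1 = 5.

5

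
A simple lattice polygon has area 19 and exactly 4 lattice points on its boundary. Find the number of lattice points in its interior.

From Pick's theorem, I = A − B/2 + 1 = 19 − 4/2 + 1 = 18.

18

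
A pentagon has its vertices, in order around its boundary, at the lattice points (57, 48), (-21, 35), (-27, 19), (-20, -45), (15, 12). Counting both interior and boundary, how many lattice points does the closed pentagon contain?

2820

Using the shoelace formula, 2A = |[57·35 − (-21)·48] + [(-21)·19 − (-27)·35] + [(-27)·(-45) − (-20)·19] + [(-20)·12 − 15·(-45)] + [15·48 − 57·12]| = 5615, so the area is 2807.5.
Summing gcd(|Δx|,|Δy|) over the edges gives the boundary count: gcd(78,13) + gcd(6,16) + gcd(7,64) + gcd(35,57) + gcd(42,36) = 13+2+1+1+6 = 23.
Pick's theorem gives I = A − B/2 + 1 = 2807.5 − 23/2 + 1 = 2797, so the closed region contains I + B = 2797 + 23 = 2820 lattice points.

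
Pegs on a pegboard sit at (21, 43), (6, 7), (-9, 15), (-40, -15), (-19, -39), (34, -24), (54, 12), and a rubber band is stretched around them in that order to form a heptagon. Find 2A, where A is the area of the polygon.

7608

The shoelace formula gives twice the area as |(21·7 − 6·43) + (6·15 − (-9)·7) + ((-9)·(-15) − (-40)·15) + ((-40)·(-39) − (-19)·(-15)) + ((-19)·(-24) − 34·(-39)) + (34·12 − 54·(-24)) + (54·43 − 21·12)| = 7608, so the area is 3804.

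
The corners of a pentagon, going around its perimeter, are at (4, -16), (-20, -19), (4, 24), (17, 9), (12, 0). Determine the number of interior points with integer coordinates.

By the shoelace formula, twice the signed area is |(4·(-19) − (-20)·(-16)) + ((-20)·24 − 4·(-19)) + (4·9 − 17·24) + (17·0 − 12·9) + (12·(-16) − 4·0)| = 1472, so the area is 736.
Along each edge there are gcd(|Δx|,|Δy|)+1 lattice points, so counting each shared vertex once the boundary has gcd(24,3) + gcd(24,43) + gcd(13,15) + gcd(5,9) + gcd(8,16) = 3+1+1+1+8 = 14.
Pick's theorem gives I = A − B/2 + 1 = 736 − 14/2 + 1 = 730.

730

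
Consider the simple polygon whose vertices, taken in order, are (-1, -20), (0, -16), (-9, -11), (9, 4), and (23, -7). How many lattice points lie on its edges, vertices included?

7

Along each edge there are gcd(|Δx|,|Δy|)+1 lattice points, so counting each shared vertex once the boundary has gcd(1,4) + gcd(9,5) + gcd(18,15) + gcd(14,11) + gcd(24,13) = 1+1+3+1+1 = 7.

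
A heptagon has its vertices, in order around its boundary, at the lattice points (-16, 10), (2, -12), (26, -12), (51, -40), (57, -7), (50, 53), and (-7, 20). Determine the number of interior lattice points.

3457

By the shoelace formula, twice the signed area is |((-16)·(-12) − 2·10) + (2·(-12) − 26·(-12)) + (26·(-40) − 51·(-12)) + (51·(-7) − 57·(-40)) + (57·53 − 50·(-7)) + (50·20 − (-7)·53) + ((-7)·10 − (-16)·20)| = 6947, so the area is 3473.5.
The number of boundary lattice points is Σ gcd(|Δx|,|Δy|) = gcd(18,22) + gcd(24,0) + gcd(25,28) + gcd(6,33) + gcd(7,60) + gcd(57,33) + gcd(9,10) = 2+24+1+3+1+3+1 = 35.
Pick's theorem gives I = A − B/2 + 1 = 3473.5 − 35/2 + 1 = 3457.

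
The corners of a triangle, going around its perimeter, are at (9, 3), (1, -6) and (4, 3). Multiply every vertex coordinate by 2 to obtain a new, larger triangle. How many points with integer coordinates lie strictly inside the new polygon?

82

By the shoelace formula, twice the signed area is |(9·(-6) − 1·3) + (1·3 − 4·(-6)) + (4·3 − 9·3)| = 45, so the area is 45/2.
Along each edge there are gcd(|Δx|,|Δy|)+1 lattice points, so counting each shared vertex once the boundary has gcd(8,9) + gcd(3,9) + gcd(5,0) = 1+3+5 = 9.
Scaling by 2 multiplies the area by 2² = 4 (so the new area is 90) and multiplies the boundary lattice-point count by 2, giving 18.
By Pick's theorem, the interior count of the dilated polygon is 90 − 18/2 + 1 = 82.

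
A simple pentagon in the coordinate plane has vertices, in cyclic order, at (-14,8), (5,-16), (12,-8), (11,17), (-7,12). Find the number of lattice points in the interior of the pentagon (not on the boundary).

The shoelace formula gives twice the area as |((-14)·(-16) − 5·8) + (5·(-8) − 12·(-16)) + (12·17 − 11·(-8)) + (11·12 − (-7)·17) + ((-7)·8 − (-14)·12)| = 991, so the area is 991/2.
Along each edge there are gcd(|Δx|,|Δy|)+1 lattice points, so counting each shared vertex once the boundary has gcd(19,24) + gcd(7,8) + gcd(1,25) + gcd(18,5) + gcd(7,4) = 1+1+1+1+1 = 5.
Pick's theorem gives I = A − B/2 + 1 = 991/2 − 5/2 + 1 = 494.

494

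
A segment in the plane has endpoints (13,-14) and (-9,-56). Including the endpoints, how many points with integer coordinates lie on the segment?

The number of lattice points on a segment between lattice points is gcd(|Δx|,|Δy|) + 1 = gcd(22,42) + 1 = 2 + 1 = 3.

3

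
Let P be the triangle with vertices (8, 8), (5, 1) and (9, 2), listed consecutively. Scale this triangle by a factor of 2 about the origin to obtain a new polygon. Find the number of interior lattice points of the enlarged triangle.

Using the shoelace formula, 2A = |[8·1 − 5·8] + [5·2 − 9·1] + [9·8 − 8·2]| = 25, so the area is 12.5.
The number of boundary lattice points is Σ gcd(|Δx|,|Δy|) = gcd(3,7) + gcd(4,1) + gcd(1,6) = 1+1+1 = 3.
Scaling by 2 multiplies the area by 2² = 4 (so the new area is 50) and multiplies the boundary lattice-point count by 2, giving 6.
By Pick's theorem, the interior count of the dilated polygon is 50 − 6/2 + 1 = 48.

48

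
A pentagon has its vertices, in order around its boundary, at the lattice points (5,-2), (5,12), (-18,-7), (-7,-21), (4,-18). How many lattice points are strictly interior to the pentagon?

428

By the shoelace formula, twice the signed area is |[5·12 − 5·(-2)] + [5·(-7) − (-18)·12] + [(-18)·(-21) − (-7)·(-7)] + [(-7)·(-18) − 4·(-21)] + [4·(-2) − 5·(-18)]| = 872, so the area is 436.
Summing gcd(|Δx|,|Δy|) over the edges gives the boundary count: gcd(0,14) + gcd(23,19) + gcd(11,14) + gcd(11,3) + gcd(1,16) = 14+1+1+1+1 = 18.
By Pick's theorem A = I + B/2 − 1, so I = 436 − 18/2 + 1 = 428.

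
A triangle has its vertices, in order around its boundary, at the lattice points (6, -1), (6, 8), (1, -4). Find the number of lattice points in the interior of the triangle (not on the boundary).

The shoelace formula gives twice the area as |[6·8 − 6·(-1)] + [6·(-4) − 1·8] + [1·(-1) − 6·(-4)]| = 45, so the area is 22.5.
Along each edge there are gcd(|Δx|,|Δy|)+1 lattice points, so counting each shared vertex once the boundary has gcd(0,9) + gcd(5,12) + gcd(5,3) = 9+1+1 = 11.
Pick's theorem gives I = A − B/2 + 1 = 22.5 − 11/2 + 1 = 18.

18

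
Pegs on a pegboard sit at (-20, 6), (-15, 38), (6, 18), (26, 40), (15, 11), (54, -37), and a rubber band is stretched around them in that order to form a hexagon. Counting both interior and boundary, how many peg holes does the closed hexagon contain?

Using the shoelace formula, 2A = |((-20)·38 − (-15)·6) + ((-15)·18 − 6·38) + (6·40 − 26·18) + (26·11 − 15·40) + (15·(-37) − 54·11) + (54·6 − (-20)·(-37))| = 3275, so the area is 1637.5.
Summing gcd(|Δx|,|Δy|) over the edges gives the boundary count: gcd(5,32) + gcd(21,20) + gcd(20,22) + gcd(11,29) + gcd(39,48) + gcd(74,43) = 1+1+2+1+3+1 = 9.
Pick's theorem gives I = A − B/2 + 1 = 1637.5 − 9/2 + 1 = 1634, so the closed region contains I + B = 1634 + 9 = 1643 lattice points.

1643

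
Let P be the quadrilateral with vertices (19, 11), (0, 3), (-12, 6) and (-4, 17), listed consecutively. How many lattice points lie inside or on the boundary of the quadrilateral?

231

Using the shoelace formula, 2A = |(19·3 − 0·11) + (0·6 − (-12)·3) + ((-12)·17 − (-4)·6) + ((-4)·11 − 19·17)| = 454, so the area is 227.
Summing gcd(|Δx|,|Δy|) over the edges gives the boundary count: gcd(19,8) + gcd(12,3) + gcd(8,11) + gcd(23,6) = 1+3+1+1 = 6.
Pick's theorem gives I = A − B/2 + 1 = 227 − 6/2 + 1 = 225, so the closed region contains I + B = 225 + 6 = 231 lattice points.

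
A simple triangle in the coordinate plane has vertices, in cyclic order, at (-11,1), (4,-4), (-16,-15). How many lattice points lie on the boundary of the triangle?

Summing gcd(|Δx|,|Δy|) over the edges gives the boundary count: gcd(15,5) + gcd(20,11) + gcd(5,16) = 5+1+1 = 7.

7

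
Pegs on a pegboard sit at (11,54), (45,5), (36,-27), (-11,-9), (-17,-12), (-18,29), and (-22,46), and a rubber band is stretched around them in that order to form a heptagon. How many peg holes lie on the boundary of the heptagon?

9

The number of boundary lattice points is Σ gcd(|Δx|,|Δy|) = gcd(34,49) + gcd(9,32) + gcd(47,18) + gcd(6,3) + gcd(1,41) + gcd(4,17) + gcd(33,8) = 1+1+1+3+1+1+1 = 9.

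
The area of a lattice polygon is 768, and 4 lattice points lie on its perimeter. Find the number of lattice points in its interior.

From Pick's theorem, I = A − B/2 + 1 = 768 − 4/2 + 1 = 767.

767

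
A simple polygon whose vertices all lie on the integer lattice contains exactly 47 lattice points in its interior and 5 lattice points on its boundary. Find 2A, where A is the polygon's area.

Pick's theorem states A = I + B/2 − 1, so A = 47 + 5/2 − 1 = 97/2.
Hence 2A = 97.

97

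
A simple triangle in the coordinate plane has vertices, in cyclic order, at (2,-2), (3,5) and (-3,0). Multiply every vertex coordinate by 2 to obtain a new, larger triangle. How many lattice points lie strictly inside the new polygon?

72

By the shoelace formula, twice the signed area is |[2·5 − 3·(-2)] + [3·0 − (-3)·5] + [(-3)·(-2) − 2·0]| = 37, so the area is 18.5.
Along each edge there are gcd(|Δx|,|Δy|)+1 lattice points, so counting each shared vertex once the boundary has gcd(1,7) + gcd(6,5) + gcd(5,2) = 1+1+1 = 3.
Scaling by 2 multiplies the area by 2² = 4 (so the new area is 74) and multiplies the boundary lattice-point count by 2, giving 6.
By Pick's theorem, the interior count of the dilated polygon is 74 − 6/2 + 1 = 72.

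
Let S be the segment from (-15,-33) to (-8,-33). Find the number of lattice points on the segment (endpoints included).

The number of lattice points on a segment between lattice points is gcd(|Δx|,|Δy|) + 1 = gcd(7,0) + 1 = 7 + 1 = 8.

8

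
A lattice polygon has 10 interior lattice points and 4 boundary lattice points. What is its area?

11

By Pick's theorem, A = I + B/2 − 1 = 10 + 4/2 − 1 = 11.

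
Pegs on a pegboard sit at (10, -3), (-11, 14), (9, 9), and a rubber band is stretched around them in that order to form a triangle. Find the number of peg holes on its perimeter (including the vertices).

7

Summing gcd(|Δx|,|Δy|) over the edges gives the boundary count: gcd(21,17) + gcd(20,5) + gcd(1,12) = 1+5+1 = 7.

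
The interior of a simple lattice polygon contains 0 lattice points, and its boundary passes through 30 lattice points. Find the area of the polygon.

Pick's theorem states A = I + B/2 − 1, so A = 0 + 30/2 − 1 = 14.

14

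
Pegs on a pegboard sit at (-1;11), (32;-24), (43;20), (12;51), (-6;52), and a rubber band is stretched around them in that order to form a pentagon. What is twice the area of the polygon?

4213

Using the shoelace formula, 2A = |((-1)·(-24) − 32·11) + (32·20 − 43·(-24)) + (43·51 − 12·20) + (12·52 − (-6)·51) + ((-6)·11 − (-1)·52)| = 4213, so the area is 2106.5.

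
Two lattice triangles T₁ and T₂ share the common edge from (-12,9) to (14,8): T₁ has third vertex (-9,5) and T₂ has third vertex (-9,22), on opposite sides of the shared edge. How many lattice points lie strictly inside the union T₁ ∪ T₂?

The union is the simple quadrilateral with vertices (-12,9), (-9,5), (14,8), (-9,22) in order.
By the shoelace formula, twice the signed area is |((-12)·5 − (-9)·9) + ((-9)·8 − 14·5) + (14·22 − (-9)·8) + ((-9)·9 − (-12)·22)| = 442, so the area is 221.
Summing gcd(|Δx|,|Δy|) over the edges gives the boundary count: gcd(3,4) + gcd(23,3) + gcd(23,14) + gcd(3,13) = 1+1+1+1 = 4.
By Pick's theorem I = A − B/2 + 1 = 221 − 4/2 + 1 = 220.

220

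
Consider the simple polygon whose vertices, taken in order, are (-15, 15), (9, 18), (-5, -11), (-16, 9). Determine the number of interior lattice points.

By the shoelace formula, twice the signed area is |[(-15)·18 − 9·15] + [9·(-11) − (-5)·18] + [(-5)·9 − (-16)·(-11)] + [(-16)·15 − (-15)·9]| = 740, so the area is 370.
Along each edge there are gcd(|Δx|,|Δy|)+1 lattice points, so counting each shared vertex once the boundary has gcd(24,3) + gcd(14,29) + gcd(11,20) + gcd(1,6) = 3+1+1+1 = 6.
By Pick's theorem A = I + B/2 − 1, so I = 370 − 6/2 + 1 = 368.

368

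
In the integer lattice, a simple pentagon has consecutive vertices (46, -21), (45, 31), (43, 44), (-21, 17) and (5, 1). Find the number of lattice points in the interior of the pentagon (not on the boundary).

By the shoelace formula, twice the signed area is |(46·31 − 45·(-21)) + (45·44 − 43·31) + (43·17 − (-21)·44) + ((-21)·1 − 5·17) + (5·(-21) − 46·1)| = 4416, so the area is 2208.
Along each edge there are gcd(|Δx|,|Δy|)+1 lattice points, so counting each shared vertex once the boundary has gcd(1,52) + gcd(2,13) + gcd(64,27) + gcd(26,16) + gcd(41,22) = 1+1+1+2+1 = 6.
Pick's theorem gives I = A − B/2 + 1 = 2208 − 6/2 + 1 = 2206.

2206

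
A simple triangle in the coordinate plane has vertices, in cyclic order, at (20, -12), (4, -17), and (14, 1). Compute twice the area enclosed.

238

The shoelace formula gives twice the area as |(20·(-17) − 4·(-12)) + (4·1 − 14·(-17)) + (14·(-12) − 20·1)| = 238, so the area is 119.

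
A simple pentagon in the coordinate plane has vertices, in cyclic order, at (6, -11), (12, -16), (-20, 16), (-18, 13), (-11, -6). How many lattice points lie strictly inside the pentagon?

155

Using the shoelace formula, 2A = |[6·(-16) − 12·(-11)] + [12·16 − (-20)·(-16)] + [(-20)·13 − (-18)·16] + [(-18)·(-6) − (-11)·13] + [(-11)·(-11) − 6·(-6)]| = 344, so the area is 172.
Along each edge there are gcd(|Δx|,|Δy|)+1 lattice points, so counting each shared vertex once the boundary has gcd(6,5) + gcd(32,32) + gcd(2,3) + gcd(7,19) + gcd(17,5) = 1+32+1+1+1 = 36.
Pick's theorem gives I = A − B/2 + 1 = 172 − 36/2 + 1 = 155.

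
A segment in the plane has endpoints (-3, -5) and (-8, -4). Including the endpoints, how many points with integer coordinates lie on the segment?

2

The number of lattice points on a segment between lattice points is gcd(|Δx|,|Δy|) + 1 = gcd(5,1) + 1 = 1 + 1 = 2.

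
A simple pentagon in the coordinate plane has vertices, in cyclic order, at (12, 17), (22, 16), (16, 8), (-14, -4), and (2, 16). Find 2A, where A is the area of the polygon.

588

By the shoelace formula, twice the signed area is |[12·16 − 22·17] + [22·8 − 16·16] + [16·(-4) − (-14)·8] + [(-14)·16 − 2·(-4)] + [2·17 − 12·16]| = 588, so the area is 294.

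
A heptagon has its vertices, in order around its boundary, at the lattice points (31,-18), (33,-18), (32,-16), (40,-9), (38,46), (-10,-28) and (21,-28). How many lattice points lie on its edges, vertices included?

Along each edge there are gcd(|Δx|,|Δy|)+1 lattice points, so counting each shared vertex once the boundary has gcd(2,0) + gcd(1,2) + gcd(8,7) + gcd(2,55) + gcd(48,74) + gcd(31,0) + gcd(10,10) = 2+1+1+1+2+31+10 = 48.

48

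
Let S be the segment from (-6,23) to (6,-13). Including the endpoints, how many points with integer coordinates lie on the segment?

The number of lattice points on a segment between lattice points is gcd(|Δx|,|Δy|) + 1 = gcd(12,36) + 1 = 12 + 1 = 13.

13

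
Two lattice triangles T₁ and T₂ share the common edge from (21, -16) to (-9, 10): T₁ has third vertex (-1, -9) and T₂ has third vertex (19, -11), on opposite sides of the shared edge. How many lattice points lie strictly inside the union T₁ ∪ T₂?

The union is the simple quadrilateral with vertices (21, -16), (-1, -9), (-9, 10), (19, -11) in order.
By the shoelace formula, twice the signed area is |[21·(-9) − (-1)·(-16)] + [(-1)·10 − (-9)·(-9)] + [(-9)·(-11) − 19·10] + [19·(-16) − 21·(-11)]| = 460, so the area is 230.
Summing gcd(|Δx|,|Δy|) over the edges gives the boundary count: gcd(22,7) + gcd(8,19) + gcd(28,21) + gcd(2,5) = 1+1+7+1 = 10.
By Pick's theorem I = A − B/2 + 1 = 230 − 10/2 + 1 = 226.

226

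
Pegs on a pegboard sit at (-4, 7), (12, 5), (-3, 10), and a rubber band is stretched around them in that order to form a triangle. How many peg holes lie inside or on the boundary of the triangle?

The shoelace formula gives twice the area as |((-4)·5 − 12·7) + (12·10 − (-3)·5) + ((-3)·7 − (-4)·10)| = 50, so the area is 25.
The number of boundary lattice points is Σ gcd(|Δx|,|Δy|) = gcd(16,2) + gcd(15,5) + gcd(1,3) = 2+5+1 = 8.
Pick's theorem gives I = A − B/2 + 1 = 25 − 8/2 + 1 = 22, so the closed region contains I + B = 22 + 8 = 30 lattice points.

30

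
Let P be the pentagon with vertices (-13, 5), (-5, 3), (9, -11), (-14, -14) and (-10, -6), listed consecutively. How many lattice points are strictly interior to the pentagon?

215

Using the shoelace formula, 2A = |((-13)·3 − (-5)·5) + ((-5)·(-11) − 9·3) + (9·(-14) − (-14)·(-11)) + ((-14)·(-6) − (-10)·(-14)) + ((-10)·5 − (-13)·(-6))| = 450, so the area is 225.
Along each edge there are gcd(|Δx|,|Δy|)+1 lattice points, so counting each shared vertex once the boundary has gcd(8,2) + gcd(14,14) + gcd(23,3) + gcd(4,8) + gcd(3,11) = 2+14+1+4+1 = 22.
By Pick's theorem A = I + B/2 − 1, so I = 225 − 22/2 + 1 = 215.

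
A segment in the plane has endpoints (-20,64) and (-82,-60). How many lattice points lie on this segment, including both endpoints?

The number of lattice points on a segment between lattice points is gcd(|Δx|,|Δy|) + 1 = gcd(62,124) + 1 = 62 + 1 = 63.

63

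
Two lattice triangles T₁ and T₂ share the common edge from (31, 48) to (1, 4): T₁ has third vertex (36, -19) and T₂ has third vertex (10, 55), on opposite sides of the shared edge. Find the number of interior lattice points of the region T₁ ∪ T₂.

The union is the simple quadrilateral with vertices (31, 48), (36, -19), (1, 4), (10, 55) in order.
The shoelace formula gives twice the area as |(31·(-19) − 36·48) + (36·4 − 1·(-19)) + (1·55 − 10·4) + (10·48 − 31·55)| = 3364, so the area is 1682.
Summing gcd(|Δx|,|Δy|) over the edges gives the boundary count: gcd(5,67) + gcd(35,23) + gcd(9,51) + gcd(21,7) = 1+1+3+7 = 12.
By Pick's theorem I = A − B/2 + 1 = 1682 − 12/2 + 1 = 1677.

1677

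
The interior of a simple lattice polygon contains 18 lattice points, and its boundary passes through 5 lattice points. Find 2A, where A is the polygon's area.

39

Pick's theorem states A = I + B/2 − 1, so A = 18 + 5/2 − 1 = 39/2.
Hence 2A = 39.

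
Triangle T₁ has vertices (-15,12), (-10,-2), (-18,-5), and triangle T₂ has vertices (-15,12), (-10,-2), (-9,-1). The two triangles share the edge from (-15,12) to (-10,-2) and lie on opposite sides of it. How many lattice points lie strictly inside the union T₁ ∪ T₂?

72

The union is the simple quadrilateral with vertices (-15,12), (-18,-5), (-10,-2), (-9,-1) in order.
By the shoelace formula, twice the signed area is |((-15)·(-5) − (-18)·12) + ((-18)·(-2) − (-10)·(-5)) + ((-10)·(-1) − (-9)·(-2)) + ((-9)·12 − (-15)·(-1))| = 146, so the area is 73.
Summing gcd(|Δx|,|Δy|) over the edges gives the boundary count: gcd(3,17) + gcd(8,3) + gcd(1,1) + gcd(6,13) = 1+1+1+1 = 4.
By Pick's theorem I = A − B/2 + 1 = 73 − 4/2 + 1 = 72.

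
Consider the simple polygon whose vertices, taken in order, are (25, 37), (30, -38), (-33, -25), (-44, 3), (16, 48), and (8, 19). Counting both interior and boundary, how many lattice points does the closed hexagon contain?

3854

By the shoelace formula, twice the signed area is |(25·(-38) − 30·37) + (30·(-25) − (-33)·(-38)) + ((-33)·3 − (-44)·(-25)) + ((-44)·48 − 16·3) + (16·19 − 8·48) + (8·37 − 25·19)| = 7682, so the area is 3841.
Along each edge there are gcd(|Δx|,|Δy|)+1 lattice points, so counting each shared vertex once the boundary has gcd(5,75) + gcd(63,13) + gcd(11,28) + gcd(60,45) + gcd(8,29) + gcd(17,18) = 5+1+1+15+1+1 = 24.
Pick's theorem gives I = A − B/2 + 1 = 3841 − 24/2 + 1 = 3830, so the closed region contains I + B = 3830 + 24 = 3854 lattice points.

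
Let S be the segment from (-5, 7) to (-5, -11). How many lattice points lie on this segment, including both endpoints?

The number of lattice points on a segment between lattice points is gcd(|Δx|,|Δy|) + 1 = gcd(0,18) + 1 = 18 + 1 = 19.

19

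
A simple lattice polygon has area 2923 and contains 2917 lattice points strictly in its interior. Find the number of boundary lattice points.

Pick's theorem gives A = I + B/2 − 1, so B = 2(A − I + 1) = 2(2923 − 2917 + 1) = 14.

14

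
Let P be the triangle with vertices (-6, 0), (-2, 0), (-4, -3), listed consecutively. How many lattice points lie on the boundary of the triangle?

6

The number of boundary lattice points is Σ gcd(|Δx|,|Δy|) = gcd(4,0) + gcd(2,3) + gcd(2,3) = 4+1+1 = 6.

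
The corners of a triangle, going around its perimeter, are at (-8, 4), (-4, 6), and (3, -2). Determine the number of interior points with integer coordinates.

The shoelace formula gives twice the area as |((-8)·6 − (-4)·4) + ((-4)·(-2) − 3·6) + (3·4 − (-8)·(-2))| = 46, so the area is 23.
Along each edge there are gcd(|Δx|,|Δy|)+1 lattice points, so counting each shared vertex once the boundary has gcd(4,2) + gcd(7,8) + gcd(11,6) = 2+1+1 = 4.
By Pick's theorem A = I + B/2 − 1, so I = 23 − 4/2 + 1 = 22.

22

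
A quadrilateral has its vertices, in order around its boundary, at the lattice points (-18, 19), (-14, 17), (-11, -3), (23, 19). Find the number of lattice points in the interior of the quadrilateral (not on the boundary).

By the shoelace formula, twice the signed area is |[(-18)·17 − (-14)·19] + [(-14)·(-3) − (-11)·17] + [(-11)·19 − 23·(-3)] + [23·19 − (-18)·19]| = 828, so the area is 414.
Summing gcd(|Δx|,|Δy|) over the edges gives the boundary count: gcd(4,2) + gcd(3,20) + gcd(34,22) + gcd(41,0) = 2+1+2+41 = 46.
Pick's theorem gives I = A − B/2 + 1 = 414 − 46/2 + 1 = 392.

392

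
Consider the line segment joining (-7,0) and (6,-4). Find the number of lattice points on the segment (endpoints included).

The number of lattice points on a segment between lattice points is gcd(|Δx|,|Δy|) + 1 = gcd(13,4) + 1 = 1 + 1 = 2.

2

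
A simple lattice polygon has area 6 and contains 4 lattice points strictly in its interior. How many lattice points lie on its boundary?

Pick's theorem gives A = I + B/2 − 1, so B = 2(A − I + 1) = 2(6 − 4 + 1) = 6.

6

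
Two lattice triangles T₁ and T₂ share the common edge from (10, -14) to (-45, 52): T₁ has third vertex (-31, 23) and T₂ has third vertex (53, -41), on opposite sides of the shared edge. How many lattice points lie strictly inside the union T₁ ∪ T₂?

1011

The union is the simple quadrilateral with vertices (10, -14), (-31, 23), (-45, 52), (53, -41) in order.
The shoelace formula gives twice the area as |[10·23 − (-31)·(-14)] + [(-31)·52 − (-45)·23] + [(-45)·(-41) − 53·52] + [53·(-14) − 10·(-41)]| = 2024, so the area is 1012.
The number of boundary lattice points is Σ gcd(|Δx|,|Δy|) = gcd(41,37) + gcd(14,29) + gcd(98,93) + gcd(43,27) = 1+1+1+1 = 4.
By Pick's theorem I = A − B/2 + 1 = 1012 − 4/2 + 1 = 1011.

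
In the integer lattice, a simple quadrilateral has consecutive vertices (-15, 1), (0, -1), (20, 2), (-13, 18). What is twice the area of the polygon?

Using the shoelace formula, 2A = |[(-15)·(-1) − 0·1] + [0·2 − 20·(-1)] + [20·18 − (-13)·2] + [(-13)·1 − (-15)·18]| = 678, so the area is 339.

678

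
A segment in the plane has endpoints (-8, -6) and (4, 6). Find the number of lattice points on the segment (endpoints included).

13

The number of lattice points on a segment between lattice points is gcd(|Δx|,|Δy|) + 1 = gcd(12,12) + 1 = 12 + 1 = 13.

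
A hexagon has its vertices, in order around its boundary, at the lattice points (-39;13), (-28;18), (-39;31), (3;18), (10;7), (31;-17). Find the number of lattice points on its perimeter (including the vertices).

The number of boundary lattice points is Σ gcd(|Δx|,|Δy|) = gcd(11,5) + gcd(11,13) + gcd(42,13) + gcd(7,11) + gcd(21,24) + gcd(70,30) = 1+1+1+1+3+10 = 17.

17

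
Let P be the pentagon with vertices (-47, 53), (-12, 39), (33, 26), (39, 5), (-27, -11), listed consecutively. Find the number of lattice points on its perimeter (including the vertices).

The number of boundary lattice points is Σ gcd(|Δx|,|Δy|) = gcd(35,14) + gcd(45,13) + gcd(6,21) + gcd(66,16) + gcd(20,64) = 7+1+3+2+4 = 17.

17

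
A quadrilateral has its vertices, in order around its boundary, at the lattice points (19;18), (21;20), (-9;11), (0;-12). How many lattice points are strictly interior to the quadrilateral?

372

Using the shoelace formula, 2A = |[19·20 − 21·18] + [21·11 − (-9)·20] + [(-9)·(-12) − 0·11] + [0·18 − 19·(-12)]| = 749, so the area is 749/2.
Along each edge there are gcd(|Δx|,|Δy|)+1 lattice points, so counting each shared vertex once the boundary has gcd(2,2) + gcd(30,9) + gcd(9,23) + gcd(19,30) = 2+3+1+1 = 7.
Pick's theorem gives I = A − B/2 + 1 = 749/2 − 7/2 + 1 = 372.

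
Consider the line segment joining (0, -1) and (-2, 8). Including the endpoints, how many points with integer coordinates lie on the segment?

The number of lattice points on a segment between lattice points is gcd(|Δx|,|Δy|) + 1 = gcd(2,9) + 1 = 1 + 1 = 2.

2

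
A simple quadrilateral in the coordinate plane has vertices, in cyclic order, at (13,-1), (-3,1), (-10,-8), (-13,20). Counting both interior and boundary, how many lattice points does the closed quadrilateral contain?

Using the shoelace formula, 2A = |(13·1 − (-3)·(-1)) + ((-3)·(-8) − (-10)·1) + ((-10)·20 − (-13)·(-8)) + ((-13)·(-1) − 13·20)| = 507, so the area is 507/2.
Summing gcd(|Δx|,|Δy|) over the edges gives the boundary count: gcd(16,2) + gcd(7,9) + gcd(3,28) + gcd(26,21) = 2+1+1+1 = 5.
Pick's theorem gives I = A − B/2 + 1 = 507/2 − 5/2 + 1 = 252, so the closed region contains I + B = 252 + 5 = 257 lattice points.

257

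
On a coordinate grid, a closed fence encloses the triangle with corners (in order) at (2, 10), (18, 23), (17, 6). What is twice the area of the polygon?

259

The shoelace formula gives twice the area as |[2·23 − 18·10] + [18·6 − 17·23] + [17·10 − 2·6]| = 259, so the area is 259/2.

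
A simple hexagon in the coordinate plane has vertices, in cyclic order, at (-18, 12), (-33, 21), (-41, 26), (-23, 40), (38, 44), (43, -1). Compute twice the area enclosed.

By the shoelace formula, twice the signed area is |((-18)·21 − (-33)·12) + ((-33)·26 − (-41)·21) + ((-41)·40 − (-23)·26) + ((-23)·44 − 38·40) + (38·(-1) − 43·44) + (43·12 − (-18)·(-1))| = 4985, so the area is 4985/2.

4985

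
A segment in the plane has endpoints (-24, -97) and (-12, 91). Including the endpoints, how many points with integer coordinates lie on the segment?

The number of lattice points on a segment between lattice points is gcd(|Δx|,|Δy|) + 1 = gcd(12,188) + 1 = 4 + 1 = 5.

5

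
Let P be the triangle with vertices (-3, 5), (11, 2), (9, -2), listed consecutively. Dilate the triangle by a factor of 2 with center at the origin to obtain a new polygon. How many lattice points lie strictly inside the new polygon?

121

By the shoelace formula, twice the signed area is |((-3)·2 − 11·5) + (11·(-2) − 9·2) + (9·5 − (-3)·(-2))| = 62, so the area is 31.
Along each edge there are gcd(|Δx|,|Δy|)+1 lattice points, so counting each shared vertex once the boundary has gcd(14,3) + gcd(2,4) + gcd(12,7) = 1+2+1 = 4.
Scaling by 2 multiplies the area by 2² = 4 (so the new area is 124) and multiplies the boundary lattice-point count by 2, giving 8.
By Pick's theorem, the interior count of the dilated polygon is 124 − 8/2 + 1 = 121.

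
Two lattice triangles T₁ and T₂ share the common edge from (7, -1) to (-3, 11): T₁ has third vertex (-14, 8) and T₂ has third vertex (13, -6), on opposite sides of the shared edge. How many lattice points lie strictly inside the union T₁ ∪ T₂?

The union is the simple quadrilateral with vertices (7, -1), (-14, 8), (-3, 11), (13, -6) in order.
Using the shoelace formula, 2A = |[7·8 − (-14)·(-1)] + [(-14)·11 − (-3)·8] + [(-3)·(-6) − 13·11] + [13·(-1) − 7·(-6)]| = 184, so the area is 92.
The number of boundary lattice points is Σ gcd(|Δx|,|Δy|) = gcd(21,9) + gcd(11,3) + gcd(16,17) + gcd(6,5) = 3+1+1+1 = 6.
By Pick's theorem I = A − B/2 + 1 = 92 − 6/2 + 1 = 90.

90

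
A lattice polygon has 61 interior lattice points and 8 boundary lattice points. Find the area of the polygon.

By Pick's theorem, A = I + B/2 − 1 = 61 + 8/2 − 1 = 64.

64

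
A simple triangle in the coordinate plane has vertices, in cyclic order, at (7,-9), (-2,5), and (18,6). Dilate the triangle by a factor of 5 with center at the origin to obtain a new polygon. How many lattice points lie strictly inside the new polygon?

Using the shoelace formula, 2A = |(7·5 − (-2)·(-9)) + ((-2)·6 − 18·5) + (18·(-9) − 7·6)| = 289, so the area is 144.5.
Summing gcd(|Δx|,|Δy|) over the edges gives the boundary count: gcd(9,14) + gcd(20,1) + gcd(11,15) = 1+1+1 = 3.
Scaling by 5 multiplies the area by 5² = 25 (so the new area is 7225/2) and multiplies the boundary lattice-point count by 5, giving 15.
By Pick's theorem, the interior count of the dilated polygon is 7225/2 − 15/2 + 1 = 3606.

3606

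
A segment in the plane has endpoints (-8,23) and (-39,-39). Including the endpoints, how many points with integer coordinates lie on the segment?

32

The number of lattice points on a segment between lattice points is gcd(|Δx|,|Δy|) + 1 = gcd(31,62) + 1 = 31 + 1 = 32.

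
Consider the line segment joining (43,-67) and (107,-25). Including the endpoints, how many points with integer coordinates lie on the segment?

The number of lattice points on a segment between lattice points is gcd(|Δx|,|Δy|) + 1 = gcd(64,42) + 1 = 2 + 1 = 3.

3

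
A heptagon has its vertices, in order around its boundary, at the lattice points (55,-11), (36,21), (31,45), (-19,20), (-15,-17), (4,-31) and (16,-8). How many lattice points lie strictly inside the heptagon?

2924

By the shoelace formula, twice the signed area is |(55·21 − 36·(-11)) + (36·45 − 31·21) + (31·20 − (-19)·45) + ((-19)·(-17) − (-15)·20) + ((-15)·(-31) − 4·(-17)) + (4·(-8) − 16·(-31)) + (16·(-11) − 55·(-8))| = 5879, so the area is 5879/2.
The number of boundary lattice points is Σ gcd(|Δx|,|Δy|) = gcd(19,32) + gcd(5,24) + gcd(50,25) + gcd(4,37) + gcd(19,14) + gcd(12,23) + gcd(39,3) = 1+1+25+1+1+1+3 = 33.
By Pick's theorem A = I + B/2 − 1, so I = 5879/2 − 33/2 + 1 = 2924.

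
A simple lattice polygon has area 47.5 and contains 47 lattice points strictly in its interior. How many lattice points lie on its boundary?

3

Pick's theorem gives A = I + B/2 − 1, so B = 2(A − I + 1) = 2(47.5 − 47 + 1) = 3.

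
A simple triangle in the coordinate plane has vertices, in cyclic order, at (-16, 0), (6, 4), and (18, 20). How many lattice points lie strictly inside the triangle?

The shoelace formula gives twice the area as |[(-16)·4 − 6·0] + [6·20 − 18·4] + [18·0 − (-16)·20]| = 304, so the area is 152.
The number of boundary lattice points is Σ gcd(|Δx|,|Δy|) = gcd(22,4) + gcd(12,16) + gcd(34,20) = 2+4+2 = 8.
By Pick's theorem A = I + B/2 − 1, so I = 152 − 8/2 + 1 = 149.

149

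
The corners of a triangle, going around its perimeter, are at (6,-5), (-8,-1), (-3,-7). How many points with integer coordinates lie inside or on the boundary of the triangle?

35

Using the shoelace formula, 2A = |(6·(-1) − (-8)·(-5)) + ((-8)·(-7) − (-3)·(-1)) + ((-3)·(-5) − 6·(-7))| = 64, so the area is 32.
Summing gcd(|Δx|,|Δy|) over the edges gives the boundary count: gcd(14,4) + gcd(5,6) + gcd(9,2) = 2+1+1 = 4.
Pick's theorem gives I = A − B/2 + 1 = 32 − 4/2 + 1 = 31, so the closed region contains I + B = 31 + 4 = 35 lattice points.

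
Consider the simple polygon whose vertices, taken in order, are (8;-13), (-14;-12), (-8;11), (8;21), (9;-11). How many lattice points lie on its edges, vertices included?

6

Summing gcd(|Δx|,|Δy|) over the edges gives the boundary count: gcd(22,1) + gcd(6,23) + gcd(16,10) + gcd(1,32) + gcd(1,2) = 1+1+2+1+1 = 6.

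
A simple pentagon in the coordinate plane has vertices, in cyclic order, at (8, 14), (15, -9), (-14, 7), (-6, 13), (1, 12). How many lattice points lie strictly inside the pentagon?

The shoelace formula gives twice the area as |(8·(-9) − 15·14) + (15·7 − (-14)·(-9)) + ((-14)·13 − (-6)·7) + ((-6)·12 − 1·13) + (1·14 − 8·12)| = 610, so the area is 305.
The number of boundary lattice points is Σ gcd(|Δx|,|Δy|) = gcd(7,23) + gcd(29,16) + gcd(8,6) + gcd(7,1) + gcd(7,2) = 1+1+2+1+1 = 6.
Pick's theorem gives I = A − B/2 + 1 = 305 − 6/2 + 1 = 303.

303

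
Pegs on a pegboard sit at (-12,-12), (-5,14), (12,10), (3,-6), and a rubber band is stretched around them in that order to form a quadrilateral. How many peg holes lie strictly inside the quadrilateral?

326

Using the shoelace formula, 2A = |[(-12)·14 − (-5)·(-12)] + [(-5)·10 − 12·14] + [12·(-6) − 3·10] + [3·(-12) − (-12)·(-6)]| = 656, so the area is 328.
Along each edge there are gcd(|Δx|,|Δy|)+1 lattice points, so counting each shared vertex once the boundary has gcd(7,26) + gcd(17,4) + gcd(9,16) + gcd(15,6) = 1+1+1+3 = 6.
Pick's theorem gives I = A − B/2 + 1 = 328 − 6/2 + 1 = 326.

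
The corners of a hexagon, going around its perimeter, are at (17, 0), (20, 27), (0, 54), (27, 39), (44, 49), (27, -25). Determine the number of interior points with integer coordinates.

By the shoelace formula, twice the signed area is |[17·27 − 20·0] + [20·54 − 0·27] + [0·39 − 27·54] + [27·49 − 44·39] + [44·(-25) − 27·49] + [27·0 − 17·(-25)]| = 2310, so the area is 1155.
Along each edge there are gcd(|Δx|,|Δy|)+1 lattice points, so counting each shared vertex once the boundary has gcd(3,27) + gcd(20,27) + gcd(27,15) + gcd(17,10) + gcd(17,74) + gcd(10,25) = 3+1+3+1+1+5 = 14.
Pick's theorem gives I = A − B/2 + 1 = 1155 − 14/2 + 1 = 1149.

1149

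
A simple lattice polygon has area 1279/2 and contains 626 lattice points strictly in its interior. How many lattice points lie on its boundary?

Pick's theorem gives A = I + B/2 − 1, so B = 2(A − I + 1) = 2(1279/2 − 626 + 1) = 29.

29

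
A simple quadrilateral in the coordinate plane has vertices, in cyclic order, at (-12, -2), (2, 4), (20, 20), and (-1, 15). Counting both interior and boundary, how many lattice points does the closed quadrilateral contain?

The shoelace formula gives twice the area as |((-12)·4 − 2·(-2)) + (2·20 − 20·4) + (20·15 − (-1)·20) + ((-1)·(-2) − (-12)·15)| = 418, so the area is 209.
Along each edge there are gcd(|Δx|,|Δy|)+1 lattice points, so counting each shared vertex once the boundary has gcd(14,6) + gcd(18,16) + gcd(21,5) + gcd(11,17) = 2+2+1+1 = 6.
Pick's theorem gives I = A − B/2 + 1 = 209 − 6/2 + 1 = 207, so the closed region contains I + B = 207 + 6 = 213 lattice points.

213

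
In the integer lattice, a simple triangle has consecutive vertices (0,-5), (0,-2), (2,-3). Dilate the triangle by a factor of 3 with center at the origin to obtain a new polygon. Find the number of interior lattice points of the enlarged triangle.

19

By the shoelace formula, twice the signed area is |[0·(-2) − 0·(-5)] + [0·(-3) − 2·(-2)] + [2·(-5) − 0·(-3)]| = 6, so the area is 3.
Along each edge there are gcd(|Δx|,|Δy|)+1 lattice points, so counting each shared vertex once the boundary has gcd(0,3) + gcd(2,1) + gcd(2,2) = 3+1+2 = 6.
Scaling by 3 multiplies the area by 3² = 9 (so the new area is 27) and multiplies the boundary lattice-point count by 3, giving 18.
By Pick's theorem, the interior count of the dilated polygon is 27 − 18/2 + 1 = 19.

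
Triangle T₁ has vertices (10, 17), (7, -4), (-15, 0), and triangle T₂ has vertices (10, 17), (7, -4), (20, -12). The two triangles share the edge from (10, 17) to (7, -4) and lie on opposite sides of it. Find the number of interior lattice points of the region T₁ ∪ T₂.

The union is the simple quadrilateral with vertices (10, 17), (-15, 0), (7, -4), (20, -12) in order.
By the shoelace formula, twice the signed area is |(10·0 − (-15)·17) + ((-15)·(-4) − 7·0) + (7·(-12) − 20·(-4)) + (20·17 − 10·(-12))| = 771, so the area is 385.5.
The number of boundary lattice points is Σ gcd(|Δx|,|Δy|) = gcd(25,17) + gcd(22,4) + gcd(13,8) + gcd(10,29) = 1+2+1+1 = 5.
By Pick's theorem I = A − B/2 + 1 = 385.5 − 5/2 + 1 = 384.

384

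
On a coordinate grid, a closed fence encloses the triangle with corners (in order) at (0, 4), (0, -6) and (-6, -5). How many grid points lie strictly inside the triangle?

The shoelace formula gives twice the area as |(0·(-6) − 0·4) + (0·(-5) − (-6)·(-6)) + ((-6)·4 − 0·(-5))| = 60, so the area is 30.
Along each edge there are gcd(|Δx|,|Δy|)+1 lattice points, so counting each shared vertex once the boundary has gcd(0,10) + gcd(6,1) + gcd(6,9) = 10+1+3 = 14.
By Pick's theorem A = I + B/2 − 1, so I = 30 − 14/2 + 1 = 24.

24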